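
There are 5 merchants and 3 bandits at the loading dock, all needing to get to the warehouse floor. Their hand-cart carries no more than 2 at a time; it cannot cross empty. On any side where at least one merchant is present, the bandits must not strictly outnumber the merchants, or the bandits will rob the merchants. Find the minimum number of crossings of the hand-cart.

13

Counting alone: each trip to the warehouse floor takes at most 2 across and each return brings at least 1 back, so after t trips out (and t−1 returns) at most 2t − (t−1) of the 8 are across; that first reaches 8 at t = 7, so at least 13 crossings are needed.
The plan below uses exactly 13 crossings, so it is optimal:
1. 2 bandits → the warehouse floor.  (the loading dock: 5M 1B; the warehouse floor: 0M 2B)
2. 1 bandit ← the loading dock.  (the loading dock: 5M 2B; the warehouse floor: 0M 1B)
3. 2 bandits → the warehouse floor.  (the loading dock: 5M 0B; the warehouse floor: 0M 3B)
4. 1 bandit ← the loading dock.  (the loading dock: 5M 1B; the warehouse floor: 0M 2B)
5. 2 merchants → the warehouse floor.  (the loading dock: 3M 1B; the warehouse floor: 2M 2B)
6. 1 bandit ← the loading dock.  (the loading dock: 3M 2B; the warehouse floor: 2M 1B)
7. 1 merchant and 1 bandit → the warehouse floor.  (the loading dock: 2M 1B; the warehouse floor: 3M 2B)
8. 1 bandit ← the loading dock.  (the loading dock: 2M 2B; the warehouse floor: 3M 1B)
9. 2 bandits → the warehouse floor.  (the loading dock: 2M 0B; the warehouse floor: 3M 3B)
10. 1 bandit ← the loading dock.  (the loading dock: 2M 1B; the warehouse floor: 3M 2B)
11. 1 merchant and 1 bandit → the warehouse floor.  (the loading dock: 1M 0B; the warehouse floor: 4M 3B)
12. 1 bandit ← the loading dock.  (the loading dock: 1M 1B; the warehouse floor: 4M 2B)
13. 1 merchant and 1 bandit → the warehouse floor.  (the loading dock: 0M 0B; the warehouse floor: 5M 3B)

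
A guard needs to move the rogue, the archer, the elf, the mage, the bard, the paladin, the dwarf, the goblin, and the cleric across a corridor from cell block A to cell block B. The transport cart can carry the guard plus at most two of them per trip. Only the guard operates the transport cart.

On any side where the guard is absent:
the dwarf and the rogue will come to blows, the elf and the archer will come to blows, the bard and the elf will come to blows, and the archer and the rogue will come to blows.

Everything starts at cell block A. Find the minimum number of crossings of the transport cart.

11

Counting alone: the guard can take at most 2 across per trip to cell block B, so moving all 9 needs at least 5 loaded trips out, with a return between consecutive ones — at least 9 crossings.
The safety rule pushes this higher. Following every safe sequence of crossings, the most of the 9 that can be at cell block B as the transport cart arrives there on crossing 9 is 8 — never all 9.
So no plan with fewer than 11 crossings exists, and this one achieves 11:
1. Guard goes to cell block B with the elf and the rogue.
2. Guard goes back to cell block A alone.
3. Guard goes to cell block B with the archer.
4. Guard goes back to cell block A with the elf and the rogue.
5. Guard goes to cell block B with the bard and the dwarf.
6. Guard goes back to cell block A alone.
7. Guard goes to cell block B with the mage and the paladin.
8. Guard goes back to cell block A alone.
9. Guard goes to cell block B with the cleric and the goblin.
10. Guard goes back to cell block A alone.
11. Guard goes to cell block B with the elf and the rogue.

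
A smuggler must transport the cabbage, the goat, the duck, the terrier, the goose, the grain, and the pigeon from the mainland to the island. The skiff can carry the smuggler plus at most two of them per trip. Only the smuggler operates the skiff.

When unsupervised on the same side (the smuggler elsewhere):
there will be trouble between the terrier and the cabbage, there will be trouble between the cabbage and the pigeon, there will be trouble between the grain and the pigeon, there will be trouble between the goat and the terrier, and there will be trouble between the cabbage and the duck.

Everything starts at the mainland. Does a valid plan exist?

No

Whatever the first load, the items left behind include a forbidden pair without the smuggler. No opening move is safe, so no plan exists.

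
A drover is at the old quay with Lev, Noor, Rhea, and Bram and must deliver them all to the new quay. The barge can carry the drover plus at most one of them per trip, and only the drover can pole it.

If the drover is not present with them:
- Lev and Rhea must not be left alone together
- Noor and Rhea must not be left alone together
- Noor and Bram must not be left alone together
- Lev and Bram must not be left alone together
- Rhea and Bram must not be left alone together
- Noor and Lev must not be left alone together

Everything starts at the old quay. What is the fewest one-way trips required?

Whatever the first load, the items left behind include a forbidden pair without the drover. No opening move is safe, so no plan exists.

impossible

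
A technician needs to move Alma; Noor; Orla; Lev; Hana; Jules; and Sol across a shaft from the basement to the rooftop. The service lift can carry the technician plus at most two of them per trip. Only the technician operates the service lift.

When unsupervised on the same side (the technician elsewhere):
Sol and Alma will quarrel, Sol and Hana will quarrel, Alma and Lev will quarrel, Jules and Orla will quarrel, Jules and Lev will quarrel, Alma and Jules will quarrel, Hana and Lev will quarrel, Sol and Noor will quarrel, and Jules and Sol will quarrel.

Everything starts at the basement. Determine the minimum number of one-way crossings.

Whatever the first load, the items left behind include a forbidden pair without the technician. No opening move is safe, so no plan exists.

impossible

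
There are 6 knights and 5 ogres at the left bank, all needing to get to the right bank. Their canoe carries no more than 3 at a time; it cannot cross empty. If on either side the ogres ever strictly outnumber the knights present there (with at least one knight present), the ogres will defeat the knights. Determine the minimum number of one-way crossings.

9

Counting alone: each trip to the right bank takes at most 3 across and each return brings at least 1 back, so after t trips out (and t−1 returns) at most 3t − (t−1) of the 11 are across; that first reaches 11 at t = 5, so at least 9 crossings are needed.
The plan below uses exactly 9 crossings, so it is optimal:
1. 3 ogres → the right bank.  (the left bank: 6K 2O; the right bank: 0K 3O)
2. 1 ogre ← the left bank.  (the left bank: 6K 3O; the right bank: 0K 2O)
3. 3 knights → the right bank.  (the left bank: 3K 3O; the right bank: 3K 2O)
4. 1 knight ← the left bank.  (the left bank: 4K 3O; the right bank: 2K 2O)
5. 2 knights and 1 ogre → the right bank.  (the left bank: 2K 2O; the right bank: 4K 3O)
6. 1 knight ← the left bank.  (the left bank: 3K 2O; the right bank: 3K 3O)
7. 2 knights and 1 ogre → the right bank.  (the left bank: 1K 1O; the right bank: 5K 4O)
8. 1 knight ← the left bank.  (the left bank: 2K 1O; the right bank: 4K 4O)
9. 2 knights and 1 ogre → the right bank.  (the left bank: 0K 0O; the right bank: 6K 5O)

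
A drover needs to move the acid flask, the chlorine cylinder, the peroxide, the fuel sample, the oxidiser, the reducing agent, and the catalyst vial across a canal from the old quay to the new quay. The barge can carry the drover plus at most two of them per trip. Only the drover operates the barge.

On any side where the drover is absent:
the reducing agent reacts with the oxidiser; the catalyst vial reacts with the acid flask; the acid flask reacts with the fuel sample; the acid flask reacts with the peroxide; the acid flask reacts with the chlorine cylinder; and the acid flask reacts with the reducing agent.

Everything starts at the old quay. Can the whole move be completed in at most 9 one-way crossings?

Yes — this plan uses 9 crossings (≤ 9):
1. Drover goes to the new quay with the acid flask and the oxidiser.  [the old quay: the catalyst vial, the chlorine cylinder, the fuel sample, the peroxide, the reducing agent | the new quay: the acid flask, the oxidiser]
2. Drover goes back to the old quay alone.  [the old quay: the catalyst vial, the chlorine cylinder, the fuel sample, the peroxide, the reducing agent | the new quay: the acid flask, the oxidiser]
3. Drover goes to the new quay with the chlorine cylinder and the peroxide.  [the old quay: the catalyst vial, the fuel sample, the reducing agent | the new quay: the acid flask, the chlorine cylinder, the oxidiser, the peroxide]
4. Drover goes back to the old quay with the acid flask.  [the old quay: the acid flask, the catalyst vial, the fuel sample, the reducing agent | the new quay: the chlorine cylinder, the oxidiser, the peroxide]
5. Drover goes to the new quay with the acid flask and the fuel sample.  [the old quay: the catalyst vial, the reducing agent | the new quay: the acid flask, the chlorine cylinder, the fuel sample, the oxidiser, the peroxide]
6. Drover goes back to the old quay with the acid flask.  [the old quay: the acid flask, the catalyst vial, the reducing agent | the new quay: the chlorine cylinder, the fuel sample, the oxidiser, the peroxide]
7. Drover goes to the new quay with the acid flask and the catalyst vial.  [the old quay: the reducing agent | the new quay: the acid flask, the catalyst vial, the chlorine cylinder, the fuel sample, the oxidiser, the peroxide]
8. Drover goes back to the old quay with the acid flask.  [the old quay: the acid flask, the reducing agent | the new quay: the catalyst vial, the chlorine cylinder, the fuel sample, the oxidiser, the peroxide]
9. Drover goes to the new quay with the acid flask and the reducing agent.  [the old quay: — | the new quay: the acid flask, the catalyst vial, the chlorine cylinder, the fuel sample, the oxidiser, the peroxide, the reducing agent]

Yes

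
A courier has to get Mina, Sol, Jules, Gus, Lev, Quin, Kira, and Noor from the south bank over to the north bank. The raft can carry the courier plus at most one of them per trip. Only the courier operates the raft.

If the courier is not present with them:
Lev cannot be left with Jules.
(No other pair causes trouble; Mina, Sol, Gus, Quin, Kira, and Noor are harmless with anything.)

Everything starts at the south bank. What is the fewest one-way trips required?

15

Counting alone: the courier can take at most 1 across per trip to the north bank, so moving all 8 needs at least 8 loaded trips out, with a return between consecutive ones — at least 15 crossings.
The plan below uses exactly 15 crossings, so it is optimal:
1. Courier goes to the north bank with Jules.  [the south bank: Gus, Kira, Lev, Mina, Noor, Quin, Sol | the north bank: Jules]
2. Courier goes back to the south bank alone.  [the south bank: Gus, Kira, Lev, Mina, Noor, Quin, Sol | the north bank: Jules]
3. Courier goes to the north bank with Mina.  [the south bank: Gus, Kira, Lev, Noor, Quin, Sol | the north bank: Jules, Mina]
4. Courier goes back to the south bank alone.  [the south bank: Gus, Kira, Lev, Noor, Quin, Sol | the north bank: Jules, Mina]
5. Courier goes to the north bank with Sol.  [the south bank: Gus, Kira, Lev, Noor, Quin | the north bank: Jules, Mina, Sol]
6. Courier goes back to the south bank alone.  [the south bank: Gus, Kira, Lev, Noor, Quin | the north bank: Jules, Mina, Sol]
7. Courier goes to the north bank with Gus.  [the south bank: Kira, Lev, Noor, Quin | the north bank: Gus, Jules, Mina, Sol]
8. Courier goes back to the south bank alone.  [the south bank: Kira, Lev, Noor, Quin | the north bank: Gus, Jules, Mina, Sol]
9. Courier goes to the north bank with Quin.  [the south bank: Kira, Lev, Noor | the north bank: Gus, Jules, Mina, Quin, Sol]
10. Courier goes back to the south bank alone.  [the south bank: Kira, Lev, Noor | the north bank: Gus, Jules, Mina, Quin, Sol]
11. Courier goes to the north bank with Kira.  [the south bank: Lev, Noor | the north bank: Gus, Jules, Kira, Mina, Quin, Sol]
12. Courier goes back to the south bank alone.  [the south bank: Lev, Noor | the north bank: Gus, Jules, Kira, Mina, Quin, Sol]
13. Courier goes to the north bank with Noor.  [the south bank: Lev | the north bank: Gus, Jules, Kira, Mina, Noor, Quin, Sol]
14. Courier goes back to the south bank alone.  [the south bank: Lev | the north bank: Gus, Jules, Kira, Mina, Noor, Quin, Sol]
15. Courier goes to the north bank with Lev.  [the south bank: — | the north bank: Gus, Jules, Kira, Lev, Mina, Noor, Quin, Sol]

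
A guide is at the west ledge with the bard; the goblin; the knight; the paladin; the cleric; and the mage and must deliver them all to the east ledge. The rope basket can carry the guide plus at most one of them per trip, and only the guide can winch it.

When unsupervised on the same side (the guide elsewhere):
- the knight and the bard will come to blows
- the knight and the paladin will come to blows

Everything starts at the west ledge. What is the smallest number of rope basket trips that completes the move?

13

Counting alone: the guide can take at most 1 across per trip to the east ledge, so moving all 6 needs at least 6 loaded trips out, with a return between consecutive ones — at least 11 crossings.
The safety rule pushes this higher. Following every safe sequence of crossings, the most of the 6 that can be at the east ledge as the rope basket arrives there on crossing 11 is 5 — never all 6.
So no plan with fewer than 13 crossings exists, and this one achieves 13:
1. Guide goes to the east ledge with the knight.
2. Guide goes back to the west ledge alone.
3. Guide goes to the east ledge with the bard.
4. Guide goes back to the west ledge with the knight.
5. Guide goes to the east ledge with the paladin.
6. Guide goes back to the west ledge alone.
7. Guide goes to the east ledge with the goblin.
8. Guide goes back to the west ledge alone.
9. Guide goes to the east ledge with the cleric.
10. Guide goes back to the west ledge alone.
11. Guide goes to the east ledge with the mage.
12. Guide goes back to the west ledge alone.
13. Guide goes to the east ledge with the knight.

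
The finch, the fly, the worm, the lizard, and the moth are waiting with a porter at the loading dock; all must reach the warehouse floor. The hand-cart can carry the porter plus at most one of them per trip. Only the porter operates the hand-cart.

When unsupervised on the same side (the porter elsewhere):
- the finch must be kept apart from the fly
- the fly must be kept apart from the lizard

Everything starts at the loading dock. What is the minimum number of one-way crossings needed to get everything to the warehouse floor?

Counting alone: the porter can take at most 1 across per trip to the warehouse floor, so moving all 5 needs at least 5 loaded trips out, with a return between consecutive ones — at least 9 crossings.
The safety rule pushes this higher. Following every safe sequence of crossings, the most of the 5 that can be at the warehouse floor as the hand-cart arrives there on crossing 9 is 4 — never all 5.
So no plan with fewer than 11 crossings exists, and this one achieves 11:
1. Porter goes to the warehouse floor with the fly.
2. Porter goes back to the loading dock alone.
3. Porter goes to the warehouse floor with the finch.
4. Porter goes back to the loading dock with the fly.
5. Porter goes to the warehouse floor with the lizard.
6. Porter goes back to the loading dock alone.
7. Porter goes to the warehouse floor with the worm.
8. Porter goes back to the loading dock alone.
9. Porter goes to the warehouse floor with the moth.
10. Porter goes back to the loading dock alone.
11. Porter goes to the warehouse floor with the fly.

11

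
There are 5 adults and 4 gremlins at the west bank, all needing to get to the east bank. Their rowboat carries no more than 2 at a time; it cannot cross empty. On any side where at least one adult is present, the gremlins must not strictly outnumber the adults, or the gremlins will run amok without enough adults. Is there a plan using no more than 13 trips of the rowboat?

Counting alone: each trip to the east bank takes at most 2 across and each return brings at least 1 back, so after t trips out (and t−1 returns) at most 2t − (t−1) of the 9 are across; that first reaches 9 at t = 8, so at least 15 crossings are needed.
Since 13 < 15, 13 crossings cannot be enough. (The shortest complete plan in fact takes 15:)
1. 2 gremlins → the east bank.  (the west bank: 5A 2G; the east bank: 0A 2G)
2. 1 gremlin ← the west bank.  (the west bank: 5A 3G; the east bank: 0A 1G)
3. 2 gremlins → the east bank.  (the west bank: 5A 1G; the east bank: 0A 3G)
4. 1 gremlin ← the west bank.  (the west bank: 5A 2G; the east bank: 0A 2G)
5. 2 adults → the east bank.  (the west bank: 3A 2G; the east bank: 2A 2G)
6. 1 gremlin ← the west bank.  (the west bank: 3A 3G; the east bank: 2A 1G)
7. 1 adult and 1 gremlin → the east bank.  (the west bank: 2A 2G; the east bank: 3A 2G)
8. 1 adult ← the west bank.  (the west bank: 3A 2G; the east bank: 2A 2G)
9. 1 adult and 1 gremlin → the east bank.  (the west bank: 2A 1G; the east bank: 3A 3G)
10. 1 gremlin ← the west bank.  (the west bank: 2A 2G; the east bank: 3A 2G)
11. 1 adult and 1 gremlin → the east bank.  (the west bank: 1A 1G; the east bank: 4A 3G)
12. 1 adult ← the west bank.  (the west bank: 2A 1G; the east bank: 3A 3G)
13. 1 adult and 1 gremlin → the east bank.  (the west bank: 1A 0G; the east bank: 4A 4G)
14. 1 gremlin ← the west bank.  (the west bank: 1A 1G; the east bank: 4A 3G)
15. 1 adult and 1 gremlin → the east bank.  (the west bank: 0A 0G; the east bank: 5A 4G)

No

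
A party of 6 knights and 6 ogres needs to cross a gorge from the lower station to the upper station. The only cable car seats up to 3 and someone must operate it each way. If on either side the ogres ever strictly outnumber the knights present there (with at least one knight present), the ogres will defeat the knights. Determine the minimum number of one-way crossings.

Following every safe sequence of crossings from the start, the most of the 12 that can be at the upper station as the cable car arrives there on crossings 1, 3, 5 is 3, 5, 6 respectively; the best ever achieved is 6 of 12.
From crossing 7 on, no configuration arises that was not already reachable earlier: only 17 distinct safe configurations (who is on which side, and where the cable car is) can ever be reached, none of them has everyone across, and every continuation just revisits them. They are: 0 knights + 0 ogres across (cable car back at the start); 0 knights + 1 ogre across (cable car there); 0 knights + 1 ogre across (cable car back at the start); 0 knights + 2 ogres across (cable car there); 0 knights + 2 ogres across (cable car back at the start); 0 knights + 3 ogres across (cable car there); 0 knights + 3 ogres across (cable car back at the start); 0 knights + 4 ogres across (cable car there); 0 knights + 4 ogres across (cable car back at the start); 0 knights + 5 ogres across (cable car there); 0 knights + 5 ogres across (cable car back at the start); 0 knights + 6 ogres across (cable car there); 1 knight + 1 ogre across (cable car there); 1 knight + 1 ogre across (cable car back at the start); 2 knights + 2 ogres across (cable car there); 2 knights + 2 ogres across (cable car back at the start); 3 knights + 3 ogres across (cable car there). So no valid plan exists.

impossible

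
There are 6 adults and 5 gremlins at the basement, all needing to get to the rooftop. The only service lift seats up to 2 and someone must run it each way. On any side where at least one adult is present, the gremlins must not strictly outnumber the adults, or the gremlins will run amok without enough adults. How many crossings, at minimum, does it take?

19

Counting alone: each trip to the rooftop takes at most 2 across and each return brings at least 1 back, so after t trips out (and t−1 returns) at most 2t − (t−1) of the 11 are across; that first reaches 11 at t = 10, so at least 19 crossings are needed.
The plan below uses exactly 19 crossings, so it is optimal:
1. 2 gremlins → the rooftop.  (the basement: 6A 3G; the rooftop: 0A 2G)
2. 1 gremlin ← the basement.  (the basement: 6A 4G; the rooftop: 0A 1G)
3. 2 gremlins → the rooftop.  (the basement: 6A 2G; the rooftop: 0A 3G)
4. 1 gremlin ← the basement.  (the basement: 6A 3G; the rooftop: 0A 2G)
5. 2 adults → the rooftop.  (the basement: 4A 3G; the rooftop: 2A 2G)
6. 1 gremlin ← the basement.  (the basement: 4A 4G; the rooftop: 2A 1G)
7. 1 adult and 1 gremlin → the rooftop.  (the basement: 3A 3G; the rooftop: 3A 2G)
8. 1 adult ← the basement.  (the basement: 4A 3G; the rooftop: 2A 2G)
9. 1 adult and 1 gremlin → the rooftop.  (the basement: 3A 2G; the rooftop: 3A 3G)
10. 1 gremlin ← the basement.  (the basement: 3A 3G; the rooftop: 3A 2G)
11. 1 adult and 1 gremlin → the rooftop.  (the basement: 2A 2G; the rooftop: 4A 3G)
12. 1 adult ← the basement.  (the basement: 3A 2G; the rooftop: 3A 3G)
13. 1 adult and 1 gremlin → the rooftop.  (the basement: 2A 1G; the rooftop: 4A 4G)
14. 1 gremlin ← the basement.  (the basement: 2A 2G; the rooftop: 4A 3G)
15. 1 adult and 1 gremlin → the rooftop.  (the basement: 1A 1G; the rooftop: 5A 4G)
16. 1 adult ← the basement.  (the basement: 2A 1G; the rooftop: 4A 4G)
17. 1 adult and 1 gremlin → the rooftop.  (the basement: 1A 0G; the rooftop: 5A 5G)
18. 1 gremlin ← the basement.  (the basement: 1A 1G; the rooftop: 5A 4G)
19. 1 adult and 1 gremlin → the rooftop.  (the basement: 0A 0G; the rooftop: 6A 5G)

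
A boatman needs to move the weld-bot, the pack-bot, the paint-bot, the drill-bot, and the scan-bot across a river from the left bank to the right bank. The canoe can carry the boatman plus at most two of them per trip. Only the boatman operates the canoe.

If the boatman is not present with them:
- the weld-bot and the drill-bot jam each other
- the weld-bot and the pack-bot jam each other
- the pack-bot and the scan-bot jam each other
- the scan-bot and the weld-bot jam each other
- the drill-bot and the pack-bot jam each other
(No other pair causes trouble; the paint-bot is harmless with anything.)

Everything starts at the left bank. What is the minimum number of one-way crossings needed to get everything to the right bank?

Counting alone: the boatman can take at most 2 across per trip to the right bank, so moving all 5 needs at least 3 loaded trips out, with a return between consecutive ones — at least 5 crossings.
The safety rule pushes this higher. Following every safe sequence of crossings, the most of the 5 that can be at the right bank as the canoe arrives there on crossing 5 is 4 — never all 5.
So no plan with fewer than 7 crossings exists, and this one achieves 7:
1. Boatman goes to the right bank with the pack-bot and the weld-bot.
2. Boatman goes back to the left bank with the weld-bot.
3. Boatman goes to the right bank with the paint-bot and the weld-bot.
4. Boatman goes back to the left bank with the weld-bot.
5. Boatman goes to the right bank with the drill-bot and the scan-bot.
6. Boatman goes back to the left bank with the pack-bot.
7. Boatman goes to the right bank with the pack-bot and the weld-bot.

7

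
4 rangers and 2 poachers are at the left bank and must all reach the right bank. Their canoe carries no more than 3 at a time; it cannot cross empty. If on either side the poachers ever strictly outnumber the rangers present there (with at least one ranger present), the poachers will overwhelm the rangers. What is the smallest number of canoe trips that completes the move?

5

Counting alone: each trip to the right bank takes at most 3 across and each return brings at least 1 back, so after t trips out (and t−1 returns) at most 3t − (t−1) of the 6 are across; that first reaches 6 at t = 3, so at least 5 crossings are needed.
The plan below uses exactly 5 crossings, so it is optimal:
1. 2 poachers → the right bank.  (the left bank: 4R 0P; the right bank: 0R 2P)
2. 1 poacher ← the left bank.  (the left bank: 4R 1P; the right bank: 0R 1P)
3. 2 rangers and 1 poacher → the right bank.  (the left bank: 2R 0P; the right bank: 2R 2P)
4. 1 poacher ← the left bank.  (the left bank: 2R 1P; the right bank: 2R 1P)
5. 2 rangers and 1 poacher → the right bank.  (the left bank: 0R 0P; the right bank: 4R 2P)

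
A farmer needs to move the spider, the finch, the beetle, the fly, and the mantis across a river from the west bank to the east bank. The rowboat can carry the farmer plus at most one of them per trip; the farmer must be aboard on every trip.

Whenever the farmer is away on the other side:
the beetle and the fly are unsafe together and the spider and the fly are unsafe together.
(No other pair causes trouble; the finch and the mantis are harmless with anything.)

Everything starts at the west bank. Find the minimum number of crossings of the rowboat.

Counting alone: the farmer can take at most 1 across per trip to the east bank, so moving all 5 needs at least 5 loaded trips out, with a return between consecutive ones — at least 9 crossings.
The safety rule pushes this higher. Following every safe sequence of crossings, the most of the 5 that can be at the east bank as the rowboat arrives there on crossing 9 is 4 — never all 5.
So no plan with fewer than 11 crossings exists, and this one achieves 11:
1. Farmer goes to the east bank with the fly.  [the west bank: the beetle, the finch, the mantis, the spider | the east bank: the fly]
2. Farmer goes back to the west bank alone.  [the west bank: the beetle, the finch, the mantis, the spider | the east bank: the fly]
3. Farmer goes to the east bank with the spider.  [the west bank: the beetle, the finch, the mantis | the east bank: the fly, the spider]
4. Farmer goes back to the west bank with the fly.  [the west bank: the beetle, the finch, the fly, the mantis | the east bank: the spider]
5. Farmer goes to the east bank with the beetle.  [the west bank: the finch, the fly, the mantis | the east bank: the beetle, the spider]
6. Farmer goes back to the west bank alone.  [the west bank: the finch, the fly, the mantis | the east bank: the beetle, the spider]
7. Farmer goes to the east bank with the finch.  [the west bank: the fly, the mantis | the east bank: the beetle, the finch, the spider]
8. Farmer goes back to the west bank alone.  [the west bank: the fly, the mantis | the east bank: the beetle, the finch, the spider]
9. Farmer goes to the east bank with the mantis.  [the west bank: the fly | the east bank: the beetle, the finch, the mantis, the spider]
10. Farmer goes back to the west bank alone.  [the west bank: the fly | the east bank: the beetle, the finch, the mantis, the spider]
11. Farmer goes to the east bank with the fly.  [the west bank: — | the east bank: the beetle, the finch, the fly, the mantis, the spider]

11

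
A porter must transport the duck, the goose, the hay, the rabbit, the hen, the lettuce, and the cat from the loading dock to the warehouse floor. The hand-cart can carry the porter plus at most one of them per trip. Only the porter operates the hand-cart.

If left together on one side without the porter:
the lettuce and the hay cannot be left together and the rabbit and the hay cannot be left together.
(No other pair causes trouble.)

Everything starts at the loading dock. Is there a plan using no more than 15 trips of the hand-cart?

Yes

Yes — this plan uses 15 crossings (≤ 15):
1. Porter goes to the warehouse floor with the hay.  [the loading dock: the cat, the duck, the goose, the hen, the lettuce, the rabbit | the warehouse floor: the hay]
2. Porter goes back to the loading dock alone.  [the loading dock: the cat, the duck, the goose, the hen, the lettuce, the rabbit | the warehouse floor: the hay]
3. Porter goes to the warehouse floor with the duck.  [the loading dock: the cat, the goose, the hen, the lettuce, the rabbit | the warehouse floor: the duck, the hay]
4. Porter goes back to the loading dock alone.  [the loading dock: the cat, the goose, the hen, the lettuce, the rabbit | the warehouse floor: the duck, the hay]
5. Porter goes to the warehouse floor with the goose.  [the loading dock: the cat, the hen, the lettuce, the rabbit | the warehouse floor: the duck, the goose, the hay]
6. Porter goes back to the loading dock alone.  [the loading dock: the cat, the hen, the lettuce, the rabbit | the warehouse floor: the duck, the goose, the hay]
7. Porter goes to the warehouse floor with the rabbit.  [the loading dock: the cat, the hen, the lettuce | the warehouse floor: the duck, the goose, the hay, the rabbit]
8. Porter goes back to the loading dock with the hay.  [the loading dock: the cat, the hay, the hen, the lettuce | the warehouse floor: the duck, the goose, the rabbit]
9. Porter goes to the warehouse floor with the lettuce.  [the loading dock: the cat, the hay, the hen | the warehouse floor: the duck, the goose, the lettuce, the rabbit]
10. Porter goes back to the loading dock alone.  [the loading dock: the cat, the hay, the hen | the warehouse floor: the duck, the goose, the lettuce, the rabbit]
11. Porter goes to the warehouse floor with the hen.  [the loading dock: the cat, the hay | the warehouse floor: the duck, the goose, the hen, the lettuce, the rabbit]
12. Porter goes back to the loading dock alone.  [the loading dock: the cat, the hay | the warehouse floor: the duck, the goose, the hen, the lettuce, the rabbit]
13. Porter goes to the warehouse floor with the cat.  [the loading dock: the hay | the warehouse floor: the cat, the duck, the goose, the hen, the lettuce, the rabbit]
14. Porter goes back to the loading dock alone.  [the loading dock: the hay | the warehouse floor: the cat, the duck, the goose, the hen, the lettuce, the rabbit]
15. Porter goes to the warehouse floor with the hay.  [the loading dock: — | the warehouse floor: the cat, the duck, the goose, the hay, the hen, the lettuce, the rabbit]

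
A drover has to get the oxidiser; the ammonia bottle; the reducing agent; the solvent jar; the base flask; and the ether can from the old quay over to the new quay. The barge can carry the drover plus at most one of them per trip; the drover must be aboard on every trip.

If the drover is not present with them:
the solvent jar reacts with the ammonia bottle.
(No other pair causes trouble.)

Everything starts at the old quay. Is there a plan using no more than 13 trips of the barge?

Yes — this plan uses 11 crossings (≤ 13):
1. Drover goes to the new quay with the ammonia bottle.  [the old quay: the base flask, the ether can, the oxidiser, the reducing agent, the solvent jar | the new quay: the ammonia bottle]
2. Drover goes back to the old quay alone.  [the old quay: the base flask, the ether can, the oxidiser, the reducing agent, the solvent jar | the new quay: the ammonia bottle]
3. Drover goes to the new quay with the oxidiser.  [the old quay: the base flask, the ether can, the reducing agent, the solvent jar | the new quay: the ammonia bottle, the oxidiser]
4. Drover goes back to the old quay alone.  [the old quay: the base flask, the ether can, the reducing agent, the solvent jar | the new quay: the ammonia bottle, the oxidiser]
5. Drover goes to the new quay with the reducing agent.  [the old quay: the base flask, the ether can, the solvent jar | the new quay: the ammonia bottle, the oxidiser, the reducing agent]
6. Drover goes back to the old quay alone.  [the old quay: the base flask, the ether can, the solvent jar | the new quay: the ammonia bottle, the oxidiser, the reducing agent]
7. Drover goes to the new quay with the base flask.  [the old quay: the ether can, the solvent jar | the new quay: the ammonia bottle, the base flask, the oxidiser, the reducing agent]
8. Drover goes back to the old quay alone.  [the old quay: the ether can, the solvent jar | the new quay: the ammonia bottle, the base flask, the oxidiser, the reducing agent]
9. Drover goes to the new quay with the ether can.  [the old quay: the solvent jar | the new quay: the ammonia bottle, the base flask, the ether can, the oxidiser, the reducing agent]
10. Drover goes back to the old quay alone.  [the old quay: the solvent jar | the new quay: the ammonia bottle, the base flask, the ether can, the oxidiser, the reducing agent]
11. Drover goes to the new quay with the solvent jar.  [the old quay: — | the new quay: the ammonia bottle, the base flask, the ether can, the oxidiser, the reducing agent, the solvent jar]

Yes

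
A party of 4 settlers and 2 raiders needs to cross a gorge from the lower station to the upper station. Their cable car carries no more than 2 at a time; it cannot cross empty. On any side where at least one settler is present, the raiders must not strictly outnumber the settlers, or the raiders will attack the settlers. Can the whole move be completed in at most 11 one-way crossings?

Yes — this plan uses 9 crossings (≤ 11):
1. 2 raiders → the upper station.  (the lower station: 4S 0R; the upper station: 0S 2R)
2. 1 raider ← the lower station.  (the lower station: 4S 1R; the upper station: 0S 1R)
3. 2 settlers → the upper station.  (the lower station: 2S 1R; the upper station: 2S 1R)
4. 1 raider ← the lower station.  (the lower station: 2S 2R; the upper station: 2S 0R)
5. 2 raiders → the upper station.  (the lower station: 2S 0R; the upper station: 2S 2R)
6. 1 raider ← the lower station.  (the lower station: 2S 1R; the upper station: 2S 1R)
7. 1 settler and 1 raider → the upper station.  (the lower station: 1S 0R; the upper station: 3S 2R)
8. 1 raider ← the lower station.  (the lower station: 1S 1R; the upper station: 3S 1R)
9. 1 settler and 1 raider → the upper station.  (the lower station: 0S 0R; the upper station: 4S 2R)

Yes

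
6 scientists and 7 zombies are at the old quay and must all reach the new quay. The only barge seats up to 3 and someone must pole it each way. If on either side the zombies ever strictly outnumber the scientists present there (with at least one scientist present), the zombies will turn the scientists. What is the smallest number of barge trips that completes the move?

The zombies already outnumber the scientists at the old quay before anyone moves, so the starting position itself is disallowed.

impossible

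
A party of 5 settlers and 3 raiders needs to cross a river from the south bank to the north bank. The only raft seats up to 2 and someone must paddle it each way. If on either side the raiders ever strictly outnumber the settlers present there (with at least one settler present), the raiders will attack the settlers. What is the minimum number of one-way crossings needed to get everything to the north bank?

Counting alone: each trip to the north bank takes at most 2 across and each return brings at least 1 back, so after t trips out (and t−1 returns) at most 2t − (t−1) of the 8 are across; that first reaches 8 at t = 7, so at least 13 crossings are needed.
The plan below uses exactly 13 crossings, so it is optimal:
1. 2 raiders → the north bank.  (the south bank: 5S 1R; the north bank: 0S 2R)
2. 1 raider ← the south bank.  (the south bank: 5S 2R; the north bank: 0S 1R)
3. 2 raiders → the north bank.  (the south bank: 5S 0R; the north bank: 0S 3R)
4. 1 raider ← the south bank.  (the south bank: 5S 1R; the north bank: 0S 2R)
5. 2 settlers → the north bank.  (the south bank: 3S 1R; the north bank: 2S 2R)
6. 1 raider ← the south bank.  (the south bank: 3S 2R; the north bank: 2S 1R)
7. 1 settler and 1 raider → the north bank.  (the south bank: 2S 1R; the north bank: 3S 2R)
8. 1 raider ← the south bank.  (the south bank: 2S 2R; the north bank: 3S 1R)
9. 2 raiders → the north bank.  (the south bank: 2S 0R; the north bank: 3S 3R)
10. 1 raider ← the south bank.  (the south bank: 2S 1R; the north bank: 3S 2R)
11. 1 settler and 1 raider → the north bank.  (the south bank: 1S 0R; the north bank: 4S 3R)
12. 1 raider ← the south bank.  (the south bank: 1S 1R; the north bank: 4S 2R)
13. 1 settler and 1 raider → the north bank.  (the south bank: 0S 0R; the north bank: 5S 3R)

13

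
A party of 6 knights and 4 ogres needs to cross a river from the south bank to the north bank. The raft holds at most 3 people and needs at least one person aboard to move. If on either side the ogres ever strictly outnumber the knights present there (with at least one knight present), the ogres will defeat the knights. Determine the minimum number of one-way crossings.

Counting alone: each trip to the north bank takes at most 3 across and each return brings at least 1 back, so after t trips out (and t−1 returns) at most 3t − (t−1) of the 10 are across; that first reaches 10 at t = 5, so at least 9 crossings are needed.
The plan below uses exactly 9 crossings, so it is optimal:
1. 2 ogres → the north bank.  (the south bank: 6K 2O; the north bank: 0K 2O)
2. 1 ogre ← the south bank.  (the south bank: 6K 3O; the north bank: 0K 1O)
3. 3 ogres → the north bank.  (the south bank: 6K 0O; the north bank: 0K 4O)
4. 1 ogre ← the south bank.  (the south bank: 6K 1O; the north bank: 0K 3O)
5. 3 knights → the north bank.  (the south bank: 3K 1O; the north bank: 3K 3O)
6. 1 ogre ← the south bank.  (the south bank: 3K 2O; the north bank: 3K 2O)
7. 1 knight and 2 ogres → the north bank.  (the south bank: 2K 0O; the north bank: 4K 4O)
8. 1 ogre ← the south bank.  (the south bank: 2K 1O; the north bank: 4K 3O)
9. 2 knights and 1 ogre → the north bank.  (the south bank: 0K 0O; the north bank: 6K 4O)

9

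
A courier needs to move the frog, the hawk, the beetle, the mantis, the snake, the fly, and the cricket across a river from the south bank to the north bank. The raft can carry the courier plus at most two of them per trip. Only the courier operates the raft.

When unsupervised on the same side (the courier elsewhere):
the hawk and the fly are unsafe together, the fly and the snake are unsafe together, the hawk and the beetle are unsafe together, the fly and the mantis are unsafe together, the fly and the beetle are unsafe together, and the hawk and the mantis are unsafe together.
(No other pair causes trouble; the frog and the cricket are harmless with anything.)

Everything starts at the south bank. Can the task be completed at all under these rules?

1. Courier goes to the north bank with the fly and the hawk.
2. Courier goes back to the south bank with the hawk.
3. Courier goes to the north bank with the frog and the hawk.
4. Courier goes back to the south bank with the hawk.
5. Courier goes to the north bank with the hawk and the snake.
6. Courier goes back to the south bank with the fly.
7. Courier goes to the north bank with the beetle and the mantis.
8. Courier goes back to the south bank with the hawk.
9. Courier goes to the north bank with the cricket and the hawk.
10. Courier goes back to the south bank with the hawk.
11. Courier goes to the north bank with the fly and the hawk.

Yes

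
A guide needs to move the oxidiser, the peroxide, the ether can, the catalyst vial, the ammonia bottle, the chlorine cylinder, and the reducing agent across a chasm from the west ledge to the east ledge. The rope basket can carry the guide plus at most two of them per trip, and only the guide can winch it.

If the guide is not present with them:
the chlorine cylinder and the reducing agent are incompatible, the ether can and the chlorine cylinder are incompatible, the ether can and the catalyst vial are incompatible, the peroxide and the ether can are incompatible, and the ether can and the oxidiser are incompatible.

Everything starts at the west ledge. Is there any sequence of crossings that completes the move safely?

Yes

1. Guide goes to the east ledge with the chlorine cylinder and the ether can.  [the west ledge: the ammonia bottle, the catalyst vial, the oxidiser, the peroxide, the reducing agent | the east ledge: the chlorine cylinder, the ether can]
2. Guide goes back to the west ledge with the ether can.  [the west ledge: the ammonia bottle, the catalyst vial, the ether can, the oxidiser, the peroxide, the reducing agent | the east ledge: the chlorine cylinder]
3. Guide goes to the east ledge with the ether can and the oxidiser.  [the west ledge: the ammonia bottle, the catalyst vial, the peroxide, the reducing agent | the east ledge: the chlorine cylinder, the ether can, the oxidiser]
4. Guide goes back to the west ledge with the ether can.  [the west ledge: the ammonia bottle, the catalyst vial, the ether can, the peroxide, the reducing agent | the east ledge: the chlorine cylinder, the oxidiser]
5. Guide goes to the east ledge with the ether can and the peroxide.  [the west ledge: the ammonia bottle, the catalyst vial, the reducing agent | the east ledge: the chlorine cylinder, the ether can, the oxidiser, the peroxide]
6. Guide goes back to the west ledge with the ether can.  [the west ledge: the ammonia bottle, the catalyst vial, the ether can, the reducing agent | the east ledge: the chlorine cylinder, the oxidiser, the peroxide]
7. Guide goes to the east ledge with the ammonia bottle and the catalyst vial.  [the west ledge: the ether can, the reducing agent | the east ledge: the ammonia bottle, the catalyst vial, the chlorine cylinder, the oxidiser, the peroxide]
8. Guide goes back to the west ledge alone.  [the west ledge: the ether can, the reducing agent | the east ledge: the ammonia bottle, the catalyst vial, the chlorine cylinder, the oxidiser, the peroxide]
9. Guide goes to the east ledge with the ether can and the reducing agent.  [the west ledge: — | the east ledge: the ammonia bottle, the catalyst vial, the chlorine cylinder, the ether can, the oxidiser, the peroxide, the reducing agent]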